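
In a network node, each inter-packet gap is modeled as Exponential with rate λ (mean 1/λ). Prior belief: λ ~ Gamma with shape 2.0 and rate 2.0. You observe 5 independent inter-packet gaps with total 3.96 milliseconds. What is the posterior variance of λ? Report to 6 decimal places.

With a Gamma(shape α, rate β) prior on the exponential rate λ, the posterior after n observations with total T = Σxᵢ is Gamma(α+n, β+T).
Posterior: Gamma(2.0+5, 2.0+3.96) = Gamma(7.0, 5.96).
Var = α/β² = 0.197063.

0.197063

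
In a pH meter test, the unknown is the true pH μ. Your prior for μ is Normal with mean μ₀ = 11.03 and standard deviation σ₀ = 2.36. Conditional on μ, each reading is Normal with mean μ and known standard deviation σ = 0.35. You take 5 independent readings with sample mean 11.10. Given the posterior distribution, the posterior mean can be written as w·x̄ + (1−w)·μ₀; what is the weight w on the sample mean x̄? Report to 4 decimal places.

For Normal data with known variance σ², a Normal(μ₀, σ₀²) prior on μ is conjugate. Posterior precision = 1/σ₀² + n/σ²; posterior mean is the precision-weighted average of μ₀ and x̄.
σ₀² = 2.36² = 5.5696, σ² = 0.35² = 0.1225. Prior precision 1/σ₀² = 1/5.5696; data precision n/σ² = 5/0.1225.
w = (n/σ²)/(1/σ₀² + n/σ²) = n·σ₀²/(σ² + n·σ₀²) = 5·5.5696/(0.1225 + 5·5.5696) = 27.848/27.9705 = 0.9956.

0.9956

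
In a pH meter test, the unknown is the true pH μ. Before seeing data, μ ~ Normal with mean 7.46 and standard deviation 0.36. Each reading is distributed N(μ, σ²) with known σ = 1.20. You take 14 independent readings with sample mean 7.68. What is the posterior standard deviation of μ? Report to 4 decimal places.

For Normal data with known variance σ², a Normal(μ₀, σ₀²) prior on μ is conjugate. Posterior precision = 1/σ₀² + n/σ²; posterior mean is the precision-weighted average of μ₀ and x̄.
σ₀² = 0.36² = 0.1296, σ² = 1.20² = 1.44; σ² + n·σ₀² = 1.44 + 14·0.1296 = 3.2544.
Posterior precision = 1/σ₀² + n/σ² = 1/0.1296 + 14/1.44 = (σ² + n·σ₀²)/(σ₀²σ²) = 3.2544/(0.1296·1.44); posterior variance σₙ² = σ₀²σ²/(σ² + n·σ₀²) = 0.1296·1.44/3.2544 = 0.057345.
Posterior SD = √σₙ² = √(0.1296·1.44/3.2544) = 0.2395.

0.2395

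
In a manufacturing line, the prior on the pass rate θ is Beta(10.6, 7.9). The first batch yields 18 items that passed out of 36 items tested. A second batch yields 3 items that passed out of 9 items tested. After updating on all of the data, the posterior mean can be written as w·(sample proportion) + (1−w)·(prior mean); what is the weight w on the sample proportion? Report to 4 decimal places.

0.7087

The Beta prior is conjugate to a Binomial/Bernoulli likelihood; the update adds successes to α and failures to β.
Total number of items tested: n = 36 + 9 = 45.
Posterior mean = (α₀+k)/(α₀+β₀+n) = [n/(α₀+β₀+n)]·(k/n) + [(α₀+β₀)/(α₀+β₀+n)]·α₀/(α₀+β₀), so only n and the prior enter the weight.
The weight on the data is w = n/(α₀+β₀+n) = 45/(10.6+7.9+45) = 45/63.5 = 0.7087.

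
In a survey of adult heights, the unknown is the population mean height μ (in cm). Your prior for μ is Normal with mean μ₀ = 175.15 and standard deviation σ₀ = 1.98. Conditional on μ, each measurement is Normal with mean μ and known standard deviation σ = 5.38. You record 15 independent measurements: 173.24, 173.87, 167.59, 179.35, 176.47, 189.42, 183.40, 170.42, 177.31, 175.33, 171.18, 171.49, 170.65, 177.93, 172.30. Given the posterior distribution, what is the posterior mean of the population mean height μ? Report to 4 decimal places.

175.2706

For Normal data with known variance σ², a Normal(μ₀, σ₀²) prior on μ is conjugate. Posterior precision = 1/σ₀² + n/σ²; posterior mean is the precision-weighted average of μ₀ and x̄.
Σxᵢ = 173.24 + 173.87 + 167.59 + 179.35 + 176.47 + 189.42 + 183.40 + 170.42 + 177.31 + 175.33 + 171.18 + 171.49 + 170.65 + 177.93 + 172.30 = 2629.95, so n·x̄ = 2629.95.
σ₀² = 1.98² = 3.9204, σ² = 5.38² = 28.9444; σ² + n·σ₀² = 28.9444 + 15·3.9204 = 87.7504.
Posterior mean = (μ₀/σ₀² + n·x̄/σ²)/(1/σ₀² + n/σ²) = (σ²·μ₀ + σ₀²·n·x̄)/(σ² + n·σ₀²) = (28.9444·175.15 + 3.9204·2629.95)/87.7504 = 15380.06764/87.7504 = 175.2706.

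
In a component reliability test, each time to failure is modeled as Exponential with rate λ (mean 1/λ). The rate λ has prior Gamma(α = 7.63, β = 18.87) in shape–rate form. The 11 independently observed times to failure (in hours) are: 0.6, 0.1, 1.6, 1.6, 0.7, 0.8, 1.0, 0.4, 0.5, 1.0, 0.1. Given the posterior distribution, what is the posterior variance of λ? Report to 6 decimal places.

With a Gamma(shape α, rate β) prior on the exponential rate λ, the posterior after n observations with total T = Σxᵢ is Gamma(α+n, β+T).
Sum of observations T = 8.4 hours; n = 11.
Posterior: Gamma(7.63+11, 18.87+8.4) = Gamma(18.63, 27.27).
Var = α/β² = 0.025052.

0.025052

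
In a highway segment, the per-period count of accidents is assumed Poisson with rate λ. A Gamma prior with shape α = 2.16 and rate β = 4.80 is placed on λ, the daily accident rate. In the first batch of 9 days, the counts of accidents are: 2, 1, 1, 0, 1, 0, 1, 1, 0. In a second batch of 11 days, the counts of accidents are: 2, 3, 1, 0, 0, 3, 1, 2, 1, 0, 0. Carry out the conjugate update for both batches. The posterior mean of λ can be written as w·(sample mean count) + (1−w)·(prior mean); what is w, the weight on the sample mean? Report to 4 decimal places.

With a Gamma(shape α, rate β) prior, the Poisson likelihood is conjugate: the posterior is Gamma(α + ΣXᵢ, β + n).
Total number of days: n = 9 + 11 = 20.
Posterior mean = (α₀+S)/(β₀+n) = [n/(β₀+n)]·(S/n) + [β₀/(β₀+n)]·(α₀/β₀), so only n and β₀ enter the weight.
Weight on data w = n/(β₀+n) = 20/(4.80+20) = 20/24.80 = 0.8065.

0.8065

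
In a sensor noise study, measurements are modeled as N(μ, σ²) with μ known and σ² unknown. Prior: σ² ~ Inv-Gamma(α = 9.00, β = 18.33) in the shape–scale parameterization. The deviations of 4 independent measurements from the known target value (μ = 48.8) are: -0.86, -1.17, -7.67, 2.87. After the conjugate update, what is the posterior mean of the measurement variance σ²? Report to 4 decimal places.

5.2917

With known mean μ and an Inverse-Gamma(α, β) prior on σ², the Normal likelihood is conjugate: posterior is Inv-Gamma(α + n/2, β + Σ(xᵢ−μ)²/2).
Σ(xᵢ−μ)² = (-0.86)² + (-1.17)² + (-7.67)² + (2.87)² = 69.1743.
Posterior: Inv-Gamma(9.00 + 4/2, 18.33 + 69.1743/2) = Inv-Gamma(11.00, 52.91715).
E[σ²|data] = β/(α−1) = 52.91715/10.00 = 5.2917.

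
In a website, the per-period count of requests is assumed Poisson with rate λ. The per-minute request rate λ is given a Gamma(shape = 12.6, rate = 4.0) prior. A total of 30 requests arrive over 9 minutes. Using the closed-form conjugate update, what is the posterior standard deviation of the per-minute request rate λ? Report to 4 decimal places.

With a Gamma(shape α, rate β) prior, the Poisson likelihood is conjugate: the posterior is Gamma(α + ΣXᵢ, β + n).
Posterior: Gamma(α+S, β+n) = Gamma(12.6+30, 4.0+9) = Gamma(42.6, 13.0).
SD = √α/β = √42.6/13.0 = 0.5021.

0.5021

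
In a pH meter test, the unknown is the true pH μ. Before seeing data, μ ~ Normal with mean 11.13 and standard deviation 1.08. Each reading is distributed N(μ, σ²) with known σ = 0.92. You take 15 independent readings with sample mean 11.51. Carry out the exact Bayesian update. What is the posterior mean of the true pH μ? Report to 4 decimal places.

11.4925

For Normal data with known variance σ², a Normal(μ₀, σ₀²) prior on μ is conjugate. Posterior precision = 1/σ₀² + n/σ²; posterior mean is the precision-weighted average of μ₀ and x̄.
n·x̄ = 15·11.51 = 172.65.
σ₀² = 1.08² = 1.1664, σ² = 0.92² = 0.8464; σ² + n·σ₀² = 0.8464 + 15·1.1664 = 18.3424.
Posterior mean = (μ₀/σ₀² + n·x̄/σ²)/(1/σ₀² + n/σ²) = (σ²·μ₀ + σ₀²·n·x̄)/(σ² + n·σ₀²) = (0.8464·11.13 + 1.1664·172.65)/18.3424 = 210.799392/18.3424 = 11.4925.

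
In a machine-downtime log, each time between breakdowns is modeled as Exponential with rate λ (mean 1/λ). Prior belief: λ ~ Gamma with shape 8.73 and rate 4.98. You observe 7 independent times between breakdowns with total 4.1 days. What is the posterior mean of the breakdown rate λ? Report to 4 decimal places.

1.7324

With a Gamma(shape α, rate β) prior on the exponential rate λ, the posterior after n observations with total T = Σxᵢ is Gamma(α+n, β+T).
Posterior: Gamma(8.73+7, 4.98+4.1) = Gamma(15.73, 9.08).
Posterior mean of λ = α/β = 15.73/9.08 = 1.7324.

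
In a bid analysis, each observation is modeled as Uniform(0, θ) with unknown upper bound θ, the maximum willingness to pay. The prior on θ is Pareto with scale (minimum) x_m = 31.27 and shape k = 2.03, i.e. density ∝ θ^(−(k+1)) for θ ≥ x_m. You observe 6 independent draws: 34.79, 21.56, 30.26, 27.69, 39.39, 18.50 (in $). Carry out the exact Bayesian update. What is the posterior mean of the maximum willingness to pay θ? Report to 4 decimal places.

A Pareto(scale x_m, shape k) prior on the upper bound θ of Uniform(0, θ) is conjugate: posterior is Pareto(max(x_m, max xᵢ), k + n).
Sample maximum = 39.39; prior scale x_m = 31.27 → posterior scale = max = 39.39.
Posterior shape = 2.03 + 6 = 8.03.
E[θ|data] = k·x_m/(k−1) = 8.03·39.39/7.03 = 44.9931.

44.9931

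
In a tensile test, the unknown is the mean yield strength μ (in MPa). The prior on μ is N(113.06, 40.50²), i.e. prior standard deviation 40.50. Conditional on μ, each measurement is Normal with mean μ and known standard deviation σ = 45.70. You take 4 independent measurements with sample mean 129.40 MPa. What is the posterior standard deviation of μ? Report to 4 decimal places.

For Normal data with known variance σ², a Normal(μ₀, σ₀²) prior on μ is conjugate. Posterior precision = 1/σ₀² + n/σ²; posterior mean is the precision-weighted average of μ₀ and x̄.
σ₀² = 40.50² = 1640.25, σ² = 45.70² = 2088.49; σ² + n·σ₀² = 2088.49 + 4·1640.25 = 8649.49.
Posterior precision = 1/σ₀² + n/σ² = 1/1640.25 + 4/2088.49 = (σ² + n·σ₀²)/(σ₀²σ²) = 8649.49/(1640.25·2088.49); posterior variance σₙ² = σ₀²σ²/(σ² + n·σ₀²) = 1640.25·2088.49/8649.49 = 396.051758.
Posterior SD = √σₙ² = √(1640.25·2088.49/8649.49) = 19.9010.

19.9010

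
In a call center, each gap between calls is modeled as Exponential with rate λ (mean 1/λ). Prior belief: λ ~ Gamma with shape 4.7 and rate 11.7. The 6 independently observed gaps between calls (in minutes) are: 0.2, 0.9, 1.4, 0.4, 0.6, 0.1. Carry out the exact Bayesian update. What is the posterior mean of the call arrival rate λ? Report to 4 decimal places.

0.6993

With a Gamma(shape α, rate β) prior on the exponential rate λ, the posterior after n observations with total T = Σxᵢ is Gamma(α+n, β+T).
Sum of observations T = 3.6 minutes; n = 6.
Posterior: Gamma(4.7+6, 11.7+3.6) = Gamma(10.7, 15.3).
Posterior mean of λ = α/β = 10.7/15.3 = 0.6993.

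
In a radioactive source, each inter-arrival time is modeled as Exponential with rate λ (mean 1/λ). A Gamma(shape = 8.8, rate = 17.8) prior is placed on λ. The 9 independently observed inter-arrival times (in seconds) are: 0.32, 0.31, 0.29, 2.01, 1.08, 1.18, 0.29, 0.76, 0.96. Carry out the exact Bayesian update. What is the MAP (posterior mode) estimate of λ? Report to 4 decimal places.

0.6720

With a Gamma(shape α, rate β) prior on the exponential rate λ, the posterior after n observations with total T = Σxᵢ is Gamma(α+n, β+T).
Sum of observations T = 7.20 seconds; n = 9.
Posterior: Gamma(8.8+9, 17.8+7.20) = Gamma(17.8, 25.00).
Mode = (α−1)/β = 0.6720.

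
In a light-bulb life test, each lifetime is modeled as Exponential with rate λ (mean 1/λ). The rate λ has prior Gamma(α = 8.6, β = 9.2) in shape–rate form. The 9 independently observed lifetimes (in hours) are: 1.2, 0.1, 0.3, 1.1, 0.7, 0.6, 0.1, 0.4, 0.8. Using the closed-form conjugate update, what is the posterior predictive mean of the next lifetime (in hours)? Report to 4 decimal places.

With a Gamma(shape α, rate β) prior on the exponential rate λ, the posterior after n observations with total T = Σxᵢ is Gamma(α+n, β+T).
Sum of observations T = 5.3 hours; n = 9.
Posterior: Gamma(8.6+9, 9.2+5.3) = Gamma(17.6, 14.5).
The predictive distribution for the next observation is Lomax; its mean is β/(α−1) = 14.5/16.6 = 0.8735.

0.8735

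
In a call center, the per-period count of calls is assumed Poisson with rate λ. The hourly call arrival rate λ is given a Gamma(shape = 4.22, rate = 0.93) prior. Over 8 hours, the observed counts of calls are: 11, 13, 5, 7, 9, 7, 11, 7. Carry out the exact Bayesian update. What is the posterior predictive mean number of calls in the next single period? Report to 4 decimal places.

With a Gamma(shape α, rate β) prior, the Poisson likelihood is conjugate: the posterior is Gamma(α + ΣXᵢ, β + n).
Sum of counts S = 70 over n = 8 hours.
Posterior: Gamma(α+S, β+n) = Gamma(4.22+70, 0.93+8) = Gamma(74.22, 8.93).
The predictive distribution for one future period is NegBinom with mean α/β = 8.3113.

8.3113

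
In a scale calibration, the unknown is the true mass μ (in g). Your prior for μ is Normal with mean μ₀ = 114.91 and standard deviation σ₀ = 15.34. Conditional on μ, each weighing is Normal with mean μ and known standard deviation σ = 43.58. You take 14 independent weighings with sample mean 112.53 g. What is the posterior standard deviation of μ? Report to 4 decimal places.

9.2763

For Normal data with known variance σ², a Normal(μ₀, σ₀²) prior on μ is conjugate. Posterior precision = 1/σ₀² + n/σ²; posterior mean is the precision-weighted average of μ₀ and x̄.
σ₀² = 15.34² = 235.3156, σ² = 43.58² = 1899.2164; σ² + n·σ₀² = 1899.2164 + 14·235.3156 = 5193.6348.
Posterior precision = 1/σ₀² + n/σ² = 1/235.3156 + 14/1899.2164 = (σ² + n·σ₀²)/(σ₀²σ²) = 5193.6348/(235.3156·1899.2164); posterior variance σₙ² = σ₀²σ²/(σ² + n·σ₀²) = 235.3156·1899.2164/5193.6348 = 86.050572.
Posterior SD = √σₙ² = √(235.3156·1899.2164/5193.6348) = 9.2763.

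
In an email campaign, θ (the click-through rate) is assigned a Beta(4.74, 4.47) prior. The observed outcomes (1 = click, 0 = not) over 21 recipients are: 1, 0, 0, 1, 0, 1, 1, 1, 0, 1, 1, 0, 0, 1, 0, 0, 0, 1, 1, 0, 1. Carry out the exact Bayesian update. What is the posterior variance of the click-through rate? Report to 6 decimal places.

The Beta prior is conjugate to a Binomial/Bernoulli likelihood; the update adds successes to α and failures to β.
Posterior: Beta(α+k, β+n−k) = Beta(4.74+11, 4.47+10) = Beta(15.74, 14.47).
Var = αβ/((α+β)²(α+β+1)) = 15.74·14.47/(30.21²·31.21) = 0.007996.

0.007996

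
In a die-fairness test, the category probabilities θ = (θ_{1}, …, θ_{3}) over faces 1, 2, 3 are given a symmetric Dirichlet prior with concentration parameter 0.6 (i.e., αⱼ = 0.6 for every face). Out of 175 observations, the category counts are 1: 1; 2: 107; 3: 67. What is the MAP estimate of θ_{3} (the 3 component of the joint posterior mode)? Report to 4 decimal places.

The Dirichlet prior is conjugate to the Multinomial likelihood: each posterior αⱼ = prior αⱼ + observed count nⱼ.
Posterior concentration: (1.6, 107.6, 67.6), total = 176.8.
Joint mode component: (α_{3}−1)/(Σα−K) = 66.6/173.8 = 0.3832.

0.3832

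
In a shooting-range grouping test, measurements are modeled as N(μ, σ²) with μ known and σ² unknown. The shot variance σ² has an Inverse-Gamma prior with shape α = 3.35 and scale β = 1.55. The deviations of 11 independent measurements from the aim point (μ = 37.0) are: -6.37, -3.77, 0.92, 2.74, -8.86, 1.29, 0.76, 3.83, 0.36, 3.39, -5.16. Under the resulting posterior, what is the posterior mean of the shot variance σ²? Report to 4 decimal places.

12.7326

With known mean μ and an Inverse-Gamma(α, β) prior on σ², the Normal likelihood is conjugate: posterior is Inv-Gamma(α + n/2, β + Σ(xᵢ−μ)²/2).
Σ(xᵢ−μ)² = (-6.37)² + (-3.77)² + (0.92)² + (2.74)² + (-8.86)² + (1.29)² + (0.76)² + (3.83)² + (0.36)² + (3.39)² + (-5.16)² = 196.8013.
Posterior: Inv-Gamma(3.35 + 11/2, 1.55 + 196.8013/2) = Inv-Gamma(8.85, 99.95065).
E[σ²|data] = β/(α−1) = 99.95065/7.85 = 12.7326.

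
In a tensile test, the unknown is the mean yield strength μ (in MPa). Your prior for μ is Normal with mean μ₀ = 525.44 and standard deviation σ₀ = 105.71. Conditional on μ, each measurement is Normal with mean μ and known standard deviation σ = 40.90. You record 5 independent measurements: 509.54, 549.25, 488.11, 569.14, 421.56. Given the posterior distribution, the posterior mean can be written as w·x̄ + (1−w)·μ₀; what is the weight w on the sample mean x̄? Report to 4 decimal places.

0.9709

For Normal data with known variance σ², a Normal(μ₀, σ₀²) prior on μ is conjugate. Posterior precision = 1/σ₀² + n/σ²; posterior mean is the precision-weighted average of μ₀ and x̄.
σ₀² = 105.71² = 11174.6041, σ² = 40.90² = 1672.81. Prior precision 1/σ₀² = 1/11174.6041; data precision n/σ² = 5/1672.81.
w = (n/σ²)/(1/σ₀² + n/σ²) = n·σ₀²/(σ² + n·σ₀²) = 5·11174.6041/(1672.81 + 5·11174.6041) = 55873.0205/57545.8305 = 0.9709.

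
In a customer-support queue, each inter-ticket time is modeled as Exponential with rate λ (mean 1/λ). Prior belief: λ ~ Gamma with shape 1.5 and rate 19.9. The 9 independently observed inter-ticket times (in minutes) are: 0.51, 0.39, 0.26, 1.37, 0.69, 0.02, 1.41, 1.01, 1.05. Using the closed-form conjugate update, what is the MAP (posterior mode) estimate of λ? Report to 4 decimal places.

With a Gamma(shape α, rate β) prior on the exponential rate λ, the posterior after n observations with total T = Σxᵢ is Gamma(α+n, β+T).
Sum of observations T = 6.71 minutes; n = 9.
Posterior: Gamma(1.5+9, 19.9+6.71) = Gamma(10.5, 26.61).
Mode = (α−1)/β = 0.3570.

0.3570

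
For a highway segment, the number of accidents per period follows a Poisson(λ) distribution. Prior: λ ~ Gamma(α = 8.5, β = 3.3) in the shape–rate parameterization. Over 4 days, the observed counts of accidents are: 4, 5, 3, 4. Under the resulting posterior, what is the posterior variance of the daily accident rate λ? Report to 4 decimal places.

0.4597

With a Gamma(shape α, rate β) prior, the Poisson likelihood is conjugate: the posterior is Gamma(α + ΣXᵢ, β + n).
Sum of counts S = 16 over n = 4 days.
Posterior: Gamma(α+S, β+n) = Gamma(8.5+16, 3.3+4) = Gamma(24.5, 7.3).
Var = α/β² = 24.5/7.3² = 0.4597.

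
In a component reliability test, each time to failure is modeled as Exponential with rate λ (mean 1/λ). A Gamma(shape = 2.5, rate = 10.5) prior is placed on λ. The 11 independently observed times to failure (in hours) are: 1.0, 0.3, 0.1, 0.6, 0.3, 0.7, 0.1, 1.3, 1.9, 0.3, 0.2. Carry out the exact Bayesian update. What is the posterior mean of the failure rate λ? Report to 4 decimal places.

With a Gamma(shape α, rate β) prior on the exponential rate λ, the posterior after n observations with total T = Σxᵢ is Gamma(α+n, β+T).
Sum of observations T = 6.8 hours; n = 11.
Posterior: Gamma(2.5+11, 10.5+6.8) = Gamma(13.5, 17.3).
Posterior mean of λ = α/β = 13.5/17.3 = 0.7803.

0.7803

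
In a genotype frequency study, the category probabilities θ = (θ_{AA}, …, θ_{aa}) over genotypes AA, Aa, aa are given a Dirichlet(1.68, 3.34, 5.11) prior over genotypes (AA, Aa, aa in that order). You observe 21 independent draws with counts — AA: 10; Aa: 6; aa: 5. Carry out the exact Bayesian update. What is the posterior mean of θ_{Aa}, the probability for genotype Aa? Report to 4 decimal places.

0.3000

The Dirichlet prior is conjugate to the Multinomial likelihood: each posterior αⱼ = prior αⱼ + observed count nⱼ.
Posterior concentration: (11.68, 9.34, 10.11), total = 31.13.
E[θ_{Aa}|data] = α_{Aa}/Σα = 9.34/31.13 = 0.3000.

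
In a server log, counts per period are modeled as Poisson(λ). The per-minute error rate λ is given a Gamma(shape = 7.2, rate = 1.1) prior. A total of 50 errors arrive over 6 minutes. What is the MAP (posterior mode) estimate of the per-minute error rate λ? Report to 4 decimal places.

7.9155

With a Gamma(shape α, rate β) prior, the Poisson likelihood is conjugate: the posterior is Gamma(α + ΣXᵢ, β + n).
Posterior: Gamma(α+S, β+n) = Gamma(7.2+50, 1.1+6) = Gamma(57.2, 7.1).
Mode of Gamma(α,β) for α≥1 is (α−1)/β = 56.2/7.1 = 7.9155.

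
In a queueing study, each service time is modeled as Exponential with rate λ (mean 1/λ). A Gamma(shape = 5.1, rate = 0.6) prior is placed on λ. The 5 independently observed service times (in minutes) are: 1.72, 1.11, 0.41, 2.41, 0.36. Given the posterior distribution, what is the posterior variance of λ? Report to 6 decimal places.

With a Gamma(shape α, rate β) prior on the exponential rate λ, the posterior after n observations with total T = Σxᵢ is Gamma(α+n, β+T).
Sum of observations T = 6.01 minutes; n = 5.
Posterior: Gamma(5.1+5, 0.6+6.01) = Gamma(10.1, 6.61).
Var = α/β² = 0.231163.

0.231163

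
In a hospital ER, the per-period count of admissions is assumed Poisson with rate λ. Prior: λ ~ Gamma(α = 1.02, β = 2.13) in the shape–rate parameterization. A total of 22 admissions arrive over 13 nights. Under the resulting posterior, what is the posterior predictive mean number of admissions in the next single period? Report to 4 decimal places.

1.5215

With a Gamma(shape α, rate β) prior, the Poisson likelihood is conjugate: the posterior is Gamma(α + ΣXᵢ, β + n).
Posterior: Gamma(α+S, β+n) = Gamma(1.02+22, 2.13+13) = Gamma(23.02, 15.13).
The predictive distribution for one future period is NegBinom with mean α/β = 1.5215.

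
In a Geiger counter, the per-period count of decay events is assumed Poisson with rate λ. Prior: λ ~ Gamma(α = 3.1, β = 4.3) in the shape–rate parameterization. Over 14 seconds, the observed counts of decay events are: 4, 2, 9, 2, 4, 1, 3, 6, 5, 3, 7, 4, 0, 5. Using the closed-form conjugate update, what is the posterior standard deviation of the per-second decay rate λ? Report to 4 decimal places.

With a Gamma(shape α, rate β) prior, the Poisson likelihood is conjugate: the posterior is Gamma(α + ΣXᵢ, β + n).
Sum of counts S = 55 over n = 14 seconds.
Posterior: Gamma(α+S, β+n) = Gamma(3.1+55, 4.3+14) = Gamma(58.1, 18.3).
SD = √α/β = √58.1/18.3 = 0.4165.

0.4165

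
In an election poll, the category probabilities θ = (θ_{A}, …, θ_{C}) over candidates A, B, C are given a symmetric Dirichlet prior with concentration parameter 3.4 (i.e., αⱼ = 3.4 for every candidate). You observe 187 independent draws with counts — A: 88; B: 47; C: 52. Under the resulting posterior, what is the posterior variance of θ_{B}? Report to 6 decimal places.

0.000960

The Dirichlet prior is conjugate to the Multinomial likelihood: each posterior αⱼ = prior αⱼ + observed count nⱼ.
Posterior concentration: (91.4, 50.4, 55.4), total = 197.2.
Var[θ_j] = α_j(Σα−α_j)/((Σα)²(Σα+1)) = 50.4·146.8/(197.2²·198.2) = 0.000960.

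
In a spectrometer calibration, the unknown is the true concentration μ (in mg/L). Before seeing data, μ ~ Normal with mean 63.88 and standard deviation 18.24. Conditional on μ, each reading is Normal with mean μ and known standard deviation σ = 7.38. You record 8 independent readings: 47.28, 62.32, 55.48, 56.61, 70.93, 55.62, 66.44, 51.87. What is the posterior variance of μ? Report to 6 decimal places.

6.671529

For Normal data with known variance σ², a Normal(μ₀, σ₀²) prior on μ is conjugate. Posterior precision = 1/σ₀² + n/σ²; posterior mean is the precision-weighted average of μ₀ and x̄.
σ₀² = 18.24² = 332.6976, σ² = 7.38² = 54.4644; σ² + n·σ₀² = 54.4644 + 8·332.6976 = 2716.0452.
Posterior precision = 1/σ₀² + n/σ² = 1/332.6976 + 8/54.4644 = (σ² + n·σ₀²)/(σ₀²σ²) = 2716.0452/(332.6976·54.4644); posterior variance σₙ² = σ₀²σ²/(σ² + n·σ₀²) = 332.6976·54.4644/2716.0452 = 6.671529.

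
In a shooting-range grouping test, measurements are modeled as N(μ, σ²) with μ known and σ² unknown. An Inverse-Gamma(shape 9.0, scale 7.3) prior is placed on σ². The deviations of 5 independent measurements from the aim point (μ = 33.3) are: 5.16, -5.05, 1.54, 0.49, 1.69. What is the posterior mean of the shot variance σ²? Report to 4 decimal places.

3.4379

With known mean μ and an Inverse-Gamma(α, β) prior on σ², the Normal likelihood is conjugate: posterior is Inv-Gamma(α + n/2, β + Σ(xᵢ−μ)²/2).
Σ(xᵢ−μ)² = (5.16)² + (-5.05)² + (1.54)² + (0.49)² + (1.69)² = 57.5959.
Posterior: Inv-Gamma(9.0 + 5/2, 7.3 + 57.5959/2) = Inv-Gamma(11.50, 36.09795).
E[σ²|data] = β/(α−1) = 36.09795/10.50 = 3.4379.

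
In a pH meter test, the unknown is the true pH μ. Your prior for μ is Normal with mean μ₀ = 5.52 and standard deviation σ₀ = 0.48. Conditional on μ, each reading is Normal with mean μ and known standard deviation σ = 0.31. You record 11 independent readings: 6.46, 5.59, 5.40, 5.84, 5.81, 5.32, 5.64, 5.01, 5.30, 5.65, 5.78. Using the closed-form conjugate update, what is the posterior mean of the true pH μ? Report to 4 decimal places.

5.6146

For Normal data with known variance σ², a Normal(μ₀, σ₀²) prior on μ is conjugate. Posterior precision = 1/σ₀² + n/σ²; posterior mean is the precision-weighted average of μ₀ and x̄.
Σxᵢ = 6.46 + 5.59 + 5.40 + 5.84 + 5.81 + 5.32 + 5.64 + 5.01 + 5.30 + 5.65 + 5.78 = 61.8, so n·x̄ = 61.8.
σ₀² = 0.48² = 0.2304, σ² = 0.31² = 0.0961; σ² + n·σ₀² = 0.0961 + 11·0.2304 = 2.6305.
Posterior mean = (μ₀/σ₀² + n·x̄/σ²)/(1/σ₀² + n/σ²) = (σ²·μ₀ + σ₀²·n·x̄)/(σ² + n·σ₀²) = (0.0961·5.52 + 0.2304·61.8)/2.6305 = 14.769192/2.6305 = 5.6146.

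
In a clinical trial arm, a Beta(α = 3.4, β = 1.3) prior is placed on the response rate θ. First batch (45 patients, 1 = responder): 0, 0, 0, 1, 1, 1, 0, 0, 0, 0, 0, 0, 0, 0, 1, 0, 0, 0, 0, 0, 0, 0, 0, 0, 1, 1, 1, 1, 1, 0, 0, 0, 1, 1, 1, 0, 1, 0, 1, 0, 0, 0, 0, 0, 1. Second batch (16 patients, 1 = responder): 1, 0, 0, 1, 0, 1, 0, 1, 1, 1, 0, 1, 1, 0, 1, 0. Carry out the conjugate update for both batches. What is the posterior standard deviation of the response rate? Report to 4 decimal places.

The Beta prior is conjugate to a Binomial/Bernoulli likelihood; the update adds successes to α and failures to β.
After batch 1: Beta(3.4+15, 1.3+30) = Beta(18.4, 31.3).
After batch 2: Beta(18.4+9, 31.3+7) = Beta(27.4, 38.3).
Var = αβ/((α+β)²(α+β+1)) = 27.4·38.3/(65.7²·66.7) = 0.00364496; SD = √0.00364496 = 0.0604.

0.0604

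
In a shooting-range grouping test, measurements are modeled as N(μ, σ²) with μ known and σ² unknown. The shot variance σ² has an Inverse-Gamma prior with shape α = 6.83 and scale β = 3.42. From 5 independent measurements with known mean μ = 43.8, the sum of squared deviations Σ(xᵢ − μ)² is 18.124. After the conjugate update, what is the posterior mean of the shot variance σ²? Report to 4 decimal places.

1.4984

With known mean μ and an Inverse-Gamma(α, β) prior on σ², the Normal likelihood is conjugate: posterior is Inv-Gamma(α + n/2, β + Σ(xᵢ−μ)²/2).
Posterior: Inv-Gamma(6.83 + 5/2, 3.42 + 18.124/2) = Inv-Gamma(9.33, 12.4820).
E[σ²|data] = β/(α−1) = 12.4820/8.33 = 1.4984.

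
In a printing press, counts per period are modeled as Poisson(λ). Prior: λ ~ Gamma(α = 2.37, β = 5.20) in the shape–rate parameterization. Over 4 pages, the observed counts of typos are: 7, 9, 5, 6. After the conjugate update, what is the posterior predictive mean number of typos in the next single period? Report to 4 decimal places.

With a Gamma(shape α, rate β) prior, the Poisson likelihood is conjugate: the posterior is Gamma(α + ΣXᵢ, β + n).
Sum of counts S = 27 over n = 4 pages.
Posterior: Gamma(α+S, β+n) = Gamma(2.37+27, 5.20+4) = Gamma(29.37, 9.20).
The predictive distribution for one future period is NegBinom with mean α/β = 3.1924.

3.1924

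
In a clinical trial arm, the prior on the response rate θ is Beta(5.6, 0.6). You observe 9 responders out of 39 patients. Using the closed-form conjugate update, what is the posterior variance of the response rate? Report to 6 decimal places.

The Beta prior is conjugate to a Binomial/Bernoulli likelihood; the update adds successes to α and failures to β.
Posterior: Beta(α+k, β+n−k) = Beta(5.6+9, 0.6+30) = Beta(14.6, 30.6).
Var = αβ/((α+β)²(α+β+1)) = 14.6·30.6/(45.2²·46.2) = 0.004733.

0.004733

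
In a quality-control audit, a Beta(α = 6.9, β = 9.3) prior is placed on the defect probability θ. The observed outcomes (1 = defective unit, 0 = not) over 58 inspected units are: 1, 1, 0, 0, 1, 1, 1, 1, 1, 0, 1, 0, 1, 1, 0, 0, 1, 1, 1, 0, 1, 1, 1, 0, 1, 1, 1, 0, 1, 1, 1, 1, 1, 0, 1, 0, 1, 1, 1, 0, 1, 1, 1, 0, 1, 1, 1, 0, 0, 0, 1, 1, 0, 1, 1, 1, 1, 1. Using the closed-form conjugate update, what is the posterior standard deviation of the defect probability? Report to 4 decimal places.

The Beta prior is conjugate to a Binomial/Bernoulli likelihood; the update adds successes to α and failures to β.
Posterior: Beta(α+k, β+n−k) = Beta(6.9+41, 9.3+17) = Beta(47.9, 26.3).
Var = αβ/((α+β)²(α+β+1)) = 47.9·26.3/(74.2²·75.2) = 0.00304275; SD = √0.00304275 = 0.0552.

0.0552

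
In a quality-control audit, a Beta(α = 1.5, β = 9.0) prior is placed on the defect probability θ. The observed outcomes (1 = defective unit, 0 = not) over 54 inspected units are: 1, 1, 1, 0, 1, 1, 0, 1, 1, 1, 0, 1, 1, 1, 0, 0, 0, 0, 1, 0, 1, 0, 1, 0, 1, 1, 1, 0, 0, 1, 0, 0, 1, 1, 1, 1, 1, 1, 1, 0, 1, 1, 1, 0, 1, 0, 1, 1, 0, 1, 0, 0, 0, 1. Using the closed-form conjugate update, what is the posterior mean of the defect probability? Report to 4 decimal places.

The Beta prior is conjugate to a Binomial/Bernoulli likelihood; the update adds successes to α and failures to β.
Posterior: Beta(α+k, β+n−k) = Beta(1.5+33, 9.0+21) = Beta(34.5, 30.0).
Posterior mean = α/(α+β) = 34.5/64.5 = 0.5349.

0.5349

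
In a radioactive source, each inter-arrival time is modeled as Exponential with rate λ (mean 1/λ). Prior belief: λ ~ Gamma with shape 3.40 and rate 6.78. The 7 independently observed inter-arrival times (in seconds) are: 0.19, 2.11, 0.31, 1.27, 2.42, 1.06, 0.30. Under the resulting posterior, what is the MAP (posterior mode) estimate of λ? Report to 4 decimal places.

0.6510

With a Gamma(shape α, rate β) prior on the exponential rate λ, the posterior after n observations with total T = Σxᵢ is Gamma(α+n, β+T).
Sum of observations T = 7.66 seconds; n = 7.
Posterior: Gamma(3.40+7, 6.78+7.66) = Gamma(10.40, 14.44).
Mode = (α−1)/β = 0.6510.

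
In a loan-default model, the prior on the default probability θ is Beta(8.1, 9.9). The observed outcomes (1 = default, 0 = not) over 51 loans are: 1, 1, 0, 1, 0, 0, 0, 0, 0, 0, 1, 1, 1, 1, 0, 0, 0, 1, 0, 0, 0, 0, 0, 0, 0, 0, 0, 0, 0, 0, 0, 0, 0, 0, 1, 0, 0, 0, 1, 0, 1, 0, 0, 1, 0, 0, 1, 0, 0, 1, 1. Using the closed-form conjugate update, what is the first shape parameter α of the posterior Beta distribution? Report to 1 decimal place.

23.1

The Beta prior is conjugate to a Binomial/Bernoulli likelihood; the update adds successes to α and failures to β.
Posterior: Beta(α+k, β+n−k) = Beta(8.1+15, 9.9+36) = Beta(23.1, 45.9).
Posterior α = 23.1.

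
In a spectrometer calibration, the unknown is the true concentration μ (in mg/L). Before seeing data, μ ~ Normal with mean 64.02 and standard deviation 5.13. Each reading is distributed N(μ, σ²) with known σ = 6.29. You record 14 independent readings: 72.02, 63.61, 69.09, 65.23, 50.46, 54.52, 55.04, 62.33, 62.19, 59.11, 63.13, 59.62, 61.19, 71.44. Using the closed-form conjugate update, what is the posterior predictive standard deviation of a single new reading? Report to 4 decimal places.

6.4897

For Normal data with known variance σ², a Normal(μ₀, σ₀²) prior on μ is conjugate. Posterior precision = 1/σ₀² + n/σ²; posterior mean is the precision-weighted average of μ₀ and x̄.
σ₀² = 5.13² = 26.3169, σ² = 6.29² = 39.5641; σ² + n·σ₀² = 39.5641 + 14·26.3169 = 408.0007.
Posterior precision = 1/σ₀² + n/σ² = 1/26.3169 + 14/39.5641 = (σ² + n·σ₀²)/(σ₀²σ²) = 408.0007/(26.3169·39.5641); posterior variance σₙ² = σ₀²σ²/(σ² + n·σ₀²) = 26.3169·39.5641/408.0007 = 2.551967.
Predictive variance for one new observation = σₙ² + σ² = 26.3169·39.5641/408.0007 + 39.5641 = σ²·(σ₀² + 408.0007)/408.0007 = 39.5641·434.3176/408.0007 = 42.116067; SD = √(39.5641·434.3176/408.0007) = 6.4897.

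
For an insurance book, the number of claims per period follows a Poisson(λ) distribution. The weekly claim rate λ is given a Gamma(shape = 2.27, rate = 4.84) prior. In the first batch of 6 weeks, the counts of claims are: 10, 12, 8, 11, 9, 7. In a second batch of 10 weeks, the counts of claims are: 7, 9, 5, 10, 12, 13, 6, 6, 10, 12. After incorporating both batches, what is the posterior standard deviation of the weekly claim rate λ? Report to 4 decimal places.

0.5863

With a Gamma(shape α, rate β) prior, the Poisson likelihood is conjugate: the posterior is Gamma(α + ΣXᵢ, β + n).
Batch 1: sum of counts S = 57 over n = 6 weeks.
After batch 1: Gamma(α+S, β+n) = Gamma(2.27+57, 4.84+6) = Gamma(59.27, 10.84).
Batch 2: sum of counts S = 90 over n = 10 weeks.
After batch 2: Gamma(α+S, β+n) = Gamma(59.27+90, 10.84+10) = Gamma(149.27, 20.84).
SD = √α/β = √149.27/20.84 = 0.5863.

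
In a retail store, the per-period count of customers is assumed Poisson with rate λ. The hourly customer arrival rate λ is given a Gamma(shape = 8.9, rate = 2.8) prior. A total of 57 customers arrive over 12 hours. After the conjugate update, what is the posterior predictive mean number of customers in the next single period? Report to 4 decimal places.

4.4527

With a Gamma(shape α, rate β) prior, the Poisson likelihood is conjugate: the posterior is Gamma(α + ΣXᵢ, β + n).
Posterior: Gamma(α+S, β+n) = Gamma(8.9+57, 2.8+12) = Gamma(65.9, 14.8).
The predictive distribution for one future period is NegBinom with mean α/β = 4.4527.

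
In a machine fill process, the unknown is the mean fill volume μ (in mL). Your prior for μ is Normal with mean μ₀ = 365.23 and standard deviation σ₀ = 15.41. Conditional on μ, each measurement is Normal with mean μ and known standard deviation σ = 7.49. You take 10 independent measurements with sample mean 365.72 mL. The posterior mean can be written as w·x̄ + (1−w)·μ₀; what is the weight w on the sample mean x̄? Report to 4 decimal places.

For Normal data with known variance σ², a Normal(μ₀, σ₀²) prior on μ is conjugate. Posterior precision = 1/σ₀² + n/σ²; posterior mean is the precision-weighted average of μ₀ and x̄.
σ₀² = 15.41² = 237.4681, σ² = 7.49² = 56.1001. Prior precision 1/σ₀² = 1/237.4681; data precision n/σ² = 10/56.1001.
w = (n/σ²)/(1/σ₀² + n/σ²) = n·σ₀²/(σ² + n·σ₀²) = 10·237.4681/(56.1001 + 10·237.4681) = 2374.681/2430.7811 = 0.9769.

0.9769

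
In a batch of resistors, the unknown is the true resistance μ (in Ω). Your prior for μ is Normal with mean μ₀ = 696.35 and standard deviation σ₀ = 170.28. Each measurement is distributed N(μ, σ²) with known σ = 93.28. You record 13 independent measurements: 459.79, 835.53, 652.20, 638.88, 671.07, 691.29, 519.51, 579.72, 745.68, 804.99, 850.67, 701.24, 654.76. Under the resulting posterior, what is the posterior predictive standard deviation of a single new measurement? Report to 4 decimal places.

96.7232

For Normal data with known variance σ², a Normal(μ₀, σ₀²) prior on μ is conjugate. Posterior precision = 1/σ₀² + n/σ²; posterior mean is the precision-weighted average of μ₀ and x̄.
σ₀² = 170.28² = 28995.2784, σ² = 93.28² = 8701.1584; σ² + n·σ₀² = 8701.1584 + 13·28995.2784 = 385639.7776.
Posterior precision = 1/σ₀² + n/σ² = 1/28995.2784 + 13/8701.1584 = (σ² + n·σ₀²)/(σ₀²σ²) = 385639.7776/(28995.2784·8701.1584); posterior variance σₙ² = σ₀²σ²/(σ² + n·σ₀²) = 28995.2784·8701.1584/385639.7776 = 654.218068.
Predictive variance for one new observation = σₙ² + σ² = 28995.2784·8701.1584/385639.7776 + 8701.1584 = σ²·(σ₀² + 385639.7776)/385639.7776 = 8701.1584·414635.056/385639.7776 = 9355.376468; SD = √(8701.1584·414635.056/385639.7776) = 96.7232.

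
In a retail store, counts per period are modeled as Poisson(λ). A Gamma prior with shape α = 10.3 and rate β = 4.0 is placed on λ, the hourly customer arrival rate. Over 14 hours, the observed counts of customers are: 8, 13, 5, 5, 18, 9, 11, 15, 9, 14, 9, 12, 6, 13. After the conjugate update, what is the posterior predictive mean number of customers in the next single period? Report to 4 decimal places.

8.7389

With a Gamma(shape α, rate β) prior, the Poisson likelihood is conjugate: the posterior is Gamma(α + ΣXᵢ, β + n).
Sum of counts S = 147 over n = 14 hours.
Posterior: Gamma(α+S, β+n) = Gamma(10.3+147, 4.0+14) = Gamma(157.3, 18.0).
The predictive distribution for one future period is NegBinom with mean α/β = 8.7389.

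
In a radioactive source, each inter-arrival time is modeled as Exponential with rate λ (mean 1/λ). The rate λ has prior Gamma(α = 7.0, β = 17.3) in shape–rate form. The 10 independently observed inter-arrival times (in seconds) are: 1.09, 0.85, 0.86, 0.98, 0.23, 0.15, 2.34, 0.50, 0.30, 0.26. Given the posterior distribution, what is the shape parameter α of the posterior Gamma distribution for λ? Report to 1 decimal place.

17.0

With a Gamma(shape α, rate β) prior on the exponential rate λ, the posterior after n observations with total T = Σxᵢ is Gamma(α+n, β+T).
Sum of observations T = 7.56 seconds; n = 10.
Posterior: Gamma(7.0+10, 17.3+7.56) = Gamma(17.0, 24.86).
Posterior α = 17.0.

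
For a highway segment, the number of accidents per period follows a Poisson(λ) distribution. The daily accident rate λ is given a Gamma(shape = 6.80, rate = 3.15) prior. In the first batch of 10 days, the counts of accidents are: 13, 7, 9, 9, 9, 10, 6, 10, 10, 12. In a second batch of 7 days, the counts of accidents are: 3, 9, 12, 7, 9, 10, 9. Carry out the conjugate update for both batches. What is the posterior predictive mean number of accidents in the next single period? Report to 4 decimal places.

7.9801

With a Gamma(shape α, rate β) prior, the Poisson likelihood is conjugate: the posterior is Gamma(α + ΣXᵢ, β + n).
Batch 1: sum of counts S = 95 over n = 10 days.
After batch 1: Gamma(α+S, β+n) = Gamma(6.80+95, 3.15+10) = Gamma(101.80, 13.15).
Batch 2: sum of counts S = 59 over n = 7 days.
After batch 2: Gamma(α+S, β+n) = Gamma(101.80+59, 13.15+7) = Gamma(160.80, 20.15).
The predictive distribution for one future period is NegBinom with mean α/β = 7.9801.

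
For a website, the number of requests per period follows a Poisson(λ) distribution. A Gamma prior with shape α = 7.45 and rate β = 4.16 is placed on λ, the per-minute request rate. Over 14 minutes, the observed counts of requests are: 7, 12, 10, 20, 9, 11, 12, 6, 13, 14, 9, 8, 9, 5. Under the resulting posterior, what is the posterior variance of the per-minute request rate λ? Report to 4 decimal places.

0.4623

With a Gamma(shape α, rate β) prior, the Poisson likelihood is conjugate: the posterior is Gamma(α + ΣXᵢ, β + n).
Sum of counts S = 145 over n = 14 minutes.
Posterior: Gamma(α+S, β+n) = Gamma(7.45+145, 4.16+14) = Gamma(152.45, 18.16).
Var = α/β² = 152.45/18.16² = 0.4623.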